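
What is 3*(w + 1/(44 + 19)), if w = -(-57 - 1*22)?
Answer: 4978/21 ≈ 237.05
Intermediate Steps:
w = 79 (w = -(-57 - 22) = -1*(-79) = 79)
3*(w + 1/(44 + 19)) = 3*(79 + 1/(44 + 19)) = 3*(79 + 1/63) = 3*(4978/63) = 4978/21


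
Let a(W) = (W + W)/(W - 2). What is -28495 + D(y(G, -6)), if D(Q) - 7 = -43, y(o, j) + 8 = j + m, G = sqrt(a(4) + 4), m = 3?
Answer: -28531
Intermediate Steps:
a(W) = 2*W/(-2 + W) (a(W) = (2*W)/(-2 + W) = 2*W/(-2 + W))
G = 2*sqrt(2) (G = sqrt(2*4/(-2 + 4) + 4) = sqrt(2*4/2 + 4) = sqrt(2*4*(1/2) + 4) = sqrt(4 + 4) = sqrt(8) = 2*sqrt(2) ≈ 2.8284)
y(o, j) = -5 + j (y(o, j) = -8 + (j + 3) = -8 + (3 + j) = -5 + j)
D(Q) = -36 (D(Q) = 7 - 43 = -36)
-28495 + D(y(G, -6)) = -28495 - 36 = -28531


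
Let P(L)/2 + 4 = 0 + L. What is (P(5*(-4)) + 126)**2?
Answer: 6084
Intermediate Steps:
P(L) = -8 + 2*L (P(L) = -8 + 2*(0 + L) = -8 + 2*L)
(P(5*(-4)) + 126)**2 = ((-8 + 2*(5*(-4))) + 126)**2 = ((-8 + 2*(-20)) + 126)**2 = ((-8 - 40) + 126)**2 = (-48 + 126)**2 = 78**2 = 6084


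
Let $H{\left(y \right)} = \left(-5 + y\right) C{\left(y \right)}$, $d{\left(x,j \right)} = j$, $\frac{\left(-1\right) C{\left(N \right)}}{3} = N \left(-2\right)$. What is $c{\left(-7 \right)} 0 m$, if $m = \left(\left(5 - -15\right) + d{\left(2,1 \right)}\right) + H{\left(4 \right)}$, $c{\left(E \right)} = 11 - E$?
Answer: $0$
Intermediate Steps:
$C{\left(N \right)} = 6 N$ ($C{\left(N \right)} = - 3 N \left(-2\right) = - 3 \left(- 2 N\right) = 6 N$)
$H{\left(y \right)} = 6 y \left(-5 + y\right)$ ($H{\left(y \right)} = \left(-5 + y\right) 6 y = 6 y \left(-5 + y\right)$)
$m = -3$ ($m = \left(\left(5 - -15\right) + 1\right) + 6 \cdot 4 \left(-5 + 4\right) = \left(\left(5 + 15\right) + 1\right) + 6 \cdot 4 \left(-1\right) = \left(20 + 1\right) - 24 = 21 - 24 = -3$)
$c{\left(-7 \right)} 0 m = \left(11 - -7\right) 0 \left(-3\right) = \left(11 + 7\right) 0 = 18 \cdot 0 = 0$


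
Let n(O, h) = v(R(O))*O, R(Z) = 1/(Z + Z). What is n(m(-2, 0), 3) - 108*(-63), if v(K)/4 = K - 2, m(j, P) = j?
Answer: 6822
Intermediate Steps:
R(Z) = 1/(2*Z)
v(K) = -8 + 4*K (v(K) = 4*(K - 2) = 4*(-2 + K) = -8 + 4*K)
n(O, h) = O*(-8 + 2/O) (n(O, h) = (-8 + 4*(1/(2*O)))*O = (-8 + 2/O)*O = O*(-8 + 2/O))
n(m(-2, 0), 3) - 108*(-63) = (2 - 8*(-2)) - 108*(-63) = (2 + 16) + 6804 = 18 + 6804 = 6822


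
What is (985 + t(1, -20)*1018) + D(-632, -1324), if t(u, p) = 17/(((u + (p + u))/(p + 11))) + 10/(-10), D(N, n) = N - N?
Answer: 8620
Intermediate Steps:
D(N, n) = 0
t(u, p) = -1 + 17*(11 + p)/(p + 2*u) (t(u, p) = 17/(((p + 2*u)/(11 + p))) + 10*(-⅒) = 17/(((p + 2*u)/(11 + p))) - 1 = 17*((11 + p)/(p + 2*u)) - 1 = 17*(11 + p)/(p + 2*u) - 1 = -1 + 17*(11 + p)/(p + 2*u))
(985 + t(1, -20)*1018) + D(-632, -1324) = (985 + ((187 - 2*1 + 16*(-20))/(-20 + 2*1))*1018) + 0 = (985 + ((187 - 2 - 320)/(-20 + 2))*1018) + 0 = (985 + (-135/(-18))*1018) + 0 = (985 - 1/18*(-135)*1018) + 0 = (985 + (15/2)*1018) + 0 = (985 + 7635) + 0 = 8620 + 0 = 8620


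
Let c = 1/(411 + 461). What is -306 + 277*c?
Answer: -266555/872 ≈ -305.68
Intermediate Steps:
c = 1/872 ≈ 0.0011468
-306 + 277*c = -306 + 277*(1/872) = -306 + 277/872 = -266555/872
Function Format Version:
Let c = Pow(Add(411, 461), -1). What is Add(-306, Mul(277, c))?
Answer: Rational(-266555, 872) ≈ -305.68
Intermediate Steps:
c = Rational(1, 872) (c = Pow(872, -1) = Rational(1, 872) ≈ 0.0011468)
Add(-306, Mul(277, c)) = Add(-306, Mul(277, Rational(1, 872))) = Add(-306, Rational(277, 872)) = Rational(-266555, 872)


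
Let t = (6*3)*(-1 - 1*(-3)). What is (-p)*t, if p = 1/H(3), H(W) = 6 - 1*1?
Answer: -36/5 ≈ -7.2000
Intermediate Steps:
H(W) = 5 (H(W) = 6 - 1 = 5)
p = 1/5 ≈ 0.20000
t = 36 (t = 18*(-1 + 3) = 18*2 = 36)
(-p)*t = -1*1/5*36 = -1/5*36 = -36/5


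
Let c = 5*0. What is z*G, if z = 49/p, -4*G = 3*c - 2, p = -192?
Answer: -49/384 ≈ -0.12760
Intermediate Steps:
c = 0
G = ½ (G = -(3*0 - 2)/4 = -(0 - 2)/4 = -¼*(-2) = ½ ≈ 0.50000)
z = -49/192 (z = 49/(-192) = 49*(-1/192) = -49/192 ≈ -0.25521)
z*G = -49/192*½ = -49/384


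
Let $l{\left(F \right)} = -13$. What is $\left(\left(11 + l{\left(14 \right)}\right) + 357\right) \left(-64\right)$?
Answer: $-22720$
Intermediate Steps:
$\left(\left(11 + l{\left(14 \right)}\right) + 357\right) \left(-64\right) = \left(\left(11 - 13\right) + 357\right) \left(-64\right) = \left(-2 + 357\right) \left(-64\right) = 355 \left(-64\right) = -22720$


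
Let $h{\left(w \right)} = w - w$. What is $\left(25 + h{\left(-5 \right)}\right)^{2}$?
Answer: $625$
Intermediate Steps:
$h{\left(w \right)} = 0$
$\left(25 + h{\left(-5 \right)}\right)^{2} = \left(25 + 0\right)^{2} = 25^{2} = 625$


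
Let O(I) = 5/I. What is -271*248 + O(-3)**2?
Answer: -604847/9 ≈ -67205.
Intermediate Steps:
-271*248 + O(-3)**2 = -271*248 + (5/(-3))**2 = -67208 + (5*(-1/3))**2 = -67208 + (-5/3)**2 = -67208 + 25/9 = -604847/9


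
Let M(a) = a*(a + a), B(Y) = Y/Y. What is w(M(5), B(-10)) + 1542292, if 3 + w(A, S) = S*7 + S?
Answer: 1542297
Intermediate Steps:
B(Y) = 1
M(a) = 2*a² (M(a) = a*(2*a) = 2*a²)
w(A, S) = -3 + 8*S (w(A, S) = -3 + (S*7 + S) = -3 + (7*S + S) = -3 + 8*S)
w(M(5), B(-10)) + 1542292 = (-3 + 8*1) + 1542292 = (-3 + 8) + 1542292 = 5 + 1542292 = 1542297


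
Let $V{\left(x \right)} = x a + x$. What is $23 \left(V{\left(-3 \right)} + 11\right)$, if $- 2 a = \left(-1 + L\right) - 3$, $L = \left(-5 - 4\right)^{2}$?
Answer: $\frac{5681}{2} \approx 2840.5$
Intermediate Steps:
$L = 81$ ($L = \left(-9\right)^{2} = 81$)
$a = - \frac{77}{2}$ ($a = - \frac{\left(-1 + 81\right) - 3}{2} = - \frac{80 - 3}{2} = \left(- \frac{1}{2}\right) 77 = - \frac{77}{2} \approx -38.5$)
$V{\left(x \right)} = - \frac{75 x}{2}$ ($V{\left(x \right)} = x \left(- \frac{77}{2}\right) + x = - \frac{77 x}{2} + x = - \frac{75 x}{2}$)
$23 \left(V{\left(-3 \right)} + 11\right) = 23 \left(\left(- \frac{75}{2}\right) \left(-3\right) + 11\right) = 23 \left(\frac{225}{2} + 11\right) = 23 \cdot \frac{247}{2} = \frac{5681}{2}$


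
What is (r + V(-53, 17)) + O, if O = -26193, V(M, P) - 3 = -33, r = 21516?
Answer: -4707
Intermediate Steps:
V(M, P) = -30 (V(M, P) = 3 - 33 = -30)
(r + V(-53, 17)) + O = (21516 - 30) - 26193 = 21486 - 26193 = -4707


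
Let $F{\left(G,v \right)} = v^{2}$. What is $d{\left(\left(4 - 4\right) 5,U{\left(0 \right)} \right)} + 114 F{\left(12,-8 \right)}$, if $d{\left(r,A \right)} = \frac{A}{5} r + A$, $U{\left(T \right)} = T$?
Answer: $7296$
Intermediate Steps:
$d{\left(r,A \right)} = A + \frac{A r}{5}$ ($d{\left(r,A \right)} = A \frac{1}{5} r + A = \frac{A}{5} r + A = \frac{A r}{5} + A = A + \frac{A r}{5}$)
$d{\left(\left(4 - 4\right) 5,U{\left(0 \right)} \right)} + 114 F{\left(12,-8 \right)} = \frac{1}{5} \cdot 0 \left(5 + \left(4 - 4\right) 5\right) + 114 \left(-8\right)^{2} = \frac{1}{5} \cdot 0 \left(5 + 0 \cdot 5\right) + 114 \cdot 64 = \frac{1}{5} \cdot 0 \left(5 + 0\right) + 7296 = \frac{1}{5} \cdot 0 \cdot 5 + 7296 = 0 + 7296 = 7296$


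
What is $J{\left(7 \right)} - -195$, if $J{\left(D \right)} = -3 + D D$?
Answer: $241$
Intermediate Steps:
$J{\left(D \right)} = -3 + D^{2}$
$J{\left(7 \right)} - -195 = \left(-3 + 7^{2}\right) - -195 = \left(-3 + 49\right) + 195 = 46 + 195 = 241$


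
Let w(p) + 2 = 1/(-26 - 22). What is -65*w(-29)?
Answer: 6305/48 ≈ 131.35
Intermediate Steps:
w(p) = -97/48 (w(p) = -2 + 1/(-26 - 22) = -2 + 1/(-48) = -2 - 1/48 = -97/48)
-65*w(-29) = -65*(-97/48) = 6305/48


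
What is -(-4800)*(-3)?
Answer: -14400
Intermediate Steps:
-(-4800)*(-3) = -600*24 = -14400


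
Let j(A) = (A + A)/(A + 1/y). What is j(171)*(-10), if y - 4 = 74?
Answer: -266760/13339 ≈ -19.999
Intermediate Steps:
y = 78 (y = 4 + 74 = 78)
j(A) = 2*A/(1/78 + A) (j(A) = (A + A)/(A + 1/78) = (2*A)/(A + 1/78) = (2*A)/(1/78 + A) = 2*A/(1/78 + A))
j(171)*(-10) = (156*171/(1 + 78*171))*(-10) = (156*171/(1 + 13338))*(-10) = (156*171/13339)*(-10) = (156*171*(1/13339))*(-10) = (26676/13339)*(-10) = -266760/13339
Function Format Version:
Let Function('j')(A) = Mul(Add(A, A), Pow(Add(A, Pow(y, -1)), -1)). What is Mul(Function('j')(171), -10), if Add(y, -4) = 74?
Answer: Rational(-266760, 13339) ≈ -19.999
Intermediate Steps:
y = 78 (y = Add(4, 74) = 78)
Function('j')(A) = Mul(2, A, Pow(Add(Rational(1, 78), A), -1)) (Function('j')(A) = Mul(Add(A, A), Pow(Add(A, Pow(78, -1)), -1)) = Mul(Mul(2, A), Pow(Add(A, Rational(1, 78)), -1)) = Mul(Mul(2, A), Pow(Add(Rational(1, 78), A), -1)) = Mul(2, A, Pow(Add(Rational(1, 78), A), -1)))
Mul(Function('j')(171), -10) = Mul(Mul(156, 171, Pow(Add(1, Mul(78, 171)), -1)), -10) = Mul(Mul(156, 171, Pow(Add(1, 13338), -1)), -10) = Mul(Mul(156, 171, Pow(13339, -1)), -10) = Mul(Mul(156, 171, Rational(1, 13339)), -10) = Mul(Rational(26676, 13339), -10) = Rational(-266760, 13339)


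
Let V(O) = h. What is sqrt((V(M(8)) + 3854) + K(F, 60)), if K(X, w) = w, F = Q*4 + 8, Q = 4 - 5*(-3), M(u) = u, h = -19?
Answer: sqrt(3895) ≈ 62.410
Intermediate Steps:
Q = 19 (Q = 4 + 15 = 19)
V(O) = -19
F = 84 (F = 19*4 + 8 = 76 + 8 = 84)
sqrt((V(M(8)) + 3854) + K(F, 60)) = sqrt((-19 + 3854) + 60) = sqrt(3835 + 60) = sqrt(3895)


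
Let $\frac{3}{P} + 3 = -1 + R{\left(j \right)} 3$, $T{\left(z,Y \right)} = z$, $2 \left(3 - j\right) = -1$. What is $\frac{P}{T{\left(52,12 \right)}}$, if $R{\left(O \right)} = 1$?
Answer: $- \frac{3}{52} \approx -0.057692$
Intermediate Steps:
$j = \frac{7}{2}$ ($j = 3 - - \frac{1}{2} = 3 + \frac{1}{2} = \frac{7}{2} \approx 3.5$)
$P = -3$ ($P = \frac{3}{-3 + \left(-1 + 1 \cdot 3\right)} = \frac{3}{-3 + \left(-1 + 3\right)} = \frac{3}{-3 + 2} = \frac{3}{-1} = 3 \left(-1\right) = -3$)
$\frac{P}{T{\left(52,12 \right)}} = - \frac{3}{52}$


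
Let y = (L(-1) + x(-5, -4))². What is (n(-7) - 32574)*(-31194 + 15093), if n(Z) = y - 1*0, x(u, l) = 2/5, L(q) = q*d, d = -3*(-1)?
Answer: 13109128281/25 ≈ 5.2437e+8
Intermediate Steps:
d = 3
L(q) = 3*q (L(q) = q*3 = 3*q)
x(u, l) = ⅖ (x(u, l) = 2*(⅕) = ⅖)
y = 169/25 (y = (3*(-1) + ⅖)² = (-3 + ⅖)² = (-13/5)² = 169/25 ≈ 6.7600)
n(Z) = 169/25 (n(Z) = 169/25 - 1*0 = 169/25 + 0 = 169/25)
(n(-7) - 32574)*(-31194 + 15093) = (169/25 - 32574)*(-31194 + 15093) = -814181/25*(-16101) = 13109128281/25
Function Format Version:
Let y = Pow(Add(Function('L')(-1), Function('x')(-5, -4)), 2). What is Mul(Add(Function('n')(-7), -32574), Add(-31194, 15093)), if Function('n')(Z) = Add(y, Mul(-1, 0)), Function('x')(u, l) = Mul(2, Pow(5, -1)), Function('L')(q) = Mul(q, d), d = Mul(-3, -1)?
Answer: Rational(13109128281, 25) ≈ 5.2437e+8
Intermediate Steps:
d = 3
Function('L')(q) = Mul(3, q) (Function('L')(q) = Mul(q, 3) = Mul(3, q))
Function('x')(u, l) = Rational(2, 5) (Function('x')(u, l) = Mul(2, Rational(1, 5)) = Rational(2, 5))
y = Rational(169, 25) (y = Pow(Add(Mul(3, -1), Rational(2, 5)), 2) = Pow(Add(-3, Rational(2, 5)), 2) = Pow(Rational(-13, 5), 2) = Rational(169, 25) ≈ 6.7600)
Function('n')(Z) = Rational(169, 25) (Function('n')(Z) = Add(Rational(169, 25), Mul(-1, 0)) = Add(Rational(169, 25), 0) = Rational(169, 25))
Mul(Add(Function('n')(-7), -32574), Add(-31194, 15093)) = Mul(Add(Rational(169, 25), -32574), Add(-31194, 15093)) = Mul(Rational(-814181, 25), -16101) = Rational(13109128281, 25)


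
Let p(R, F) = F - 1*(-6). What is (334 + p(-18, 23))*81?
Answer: 29403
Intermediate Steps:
p(R, F) = 6 + F (p(R, F) = F + 6 = 6 + F)
(334 + p(-18, 23))*81 = (334 + (6 + 23))*81 = (334 + 29)*81 = 363*81 = 29403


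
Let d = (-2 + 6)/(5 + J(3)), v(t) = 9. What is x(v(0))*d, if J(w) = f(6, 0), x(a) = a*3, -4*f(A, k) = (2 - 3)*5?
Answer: 432/25 ≈ 17.280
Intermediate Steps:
f(A, k) = 5/4 (f(A, k) = -(2 - 3)*5/4 = -(-1)*5/4 = -¼*(-5) = 5/4)
x(a) = 3*a
J(w) = 5/4
d = 16/25 (d = (-2 + 6)/(5 + 5/4) = 4/(25/4) = 4*(4/25) = 16/25 ≈ 0.64000)
x(v(0))*d = (3*9)*(16/25) = 27*(16/25) = 432/25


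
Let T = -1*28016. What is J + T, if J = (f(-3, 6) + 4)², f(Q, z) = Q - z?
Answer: -27991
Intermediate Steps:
T = -28016
J = 25 (J = ((-3 - 1*6) + 4)² = ((-3 - 6) + 4)² = (-9 + 4)² = (-5)² = 25)
J + T = 25 - 28016 = -27991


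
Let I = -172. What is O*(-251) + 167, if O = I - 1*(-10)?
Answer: 40829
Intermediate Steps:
O = -162 (O = -172 - 1*(-10) = -172 + 10 = -162)
O*(-251) + 167 = -162*(-251) + 167 = 40662 + 167 = 40829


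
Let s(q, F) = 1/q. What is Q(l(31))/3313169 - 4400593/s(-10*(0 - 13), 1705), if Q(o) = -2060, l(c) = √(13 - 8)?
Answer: -1895388080200270/3313169 ≈ -5.7208e+8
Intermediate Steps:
l(c) = √5
Q(l(31))/3313169 - 4400593/s(-10*(0 - 13), 1705) = -2060/3313169 - 4400593*(-10*(0 - 13)) = -2060*1/3313169 - 4400593*(-10*(-13)) = -2060/3313169 - 4400593/(1/130) = -2060/3313169 - 4400593/1/130 = -2060/3313169 - 4400593*130 = -2060/3313169 - 572077090 = -1895388080200270/3313169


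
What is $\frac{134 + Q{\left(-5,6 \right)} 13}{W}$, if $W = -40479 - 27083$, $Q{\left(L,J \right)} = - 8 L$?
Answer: $- \frac{327}{33781} \approx -0.00968$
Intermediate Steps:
$W = -67562$ ($W = -40479 - 27083 = -67562$)
$\frac{134 + Q{\left(-5,6 \right)} 13}{W} = \frac{134 + \left(-8\right) \left(-5\right) 13}{-67562} = \left(134 + 40 \cdot 13\right) \left(- \frac{1}{67562}\right) = \left(134 + 520\right) \left(- \frac{1}{67562}\right) = 654 \left(- \frac{1}{67562}\right) = - \frac{327}{33781}$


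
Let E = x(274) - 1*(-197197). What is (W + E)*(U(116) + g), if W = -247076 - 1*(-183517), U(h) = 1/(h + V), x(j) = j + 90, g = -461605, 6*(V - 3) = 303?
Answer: -20969181430186/339 ≈ -6.1856e+10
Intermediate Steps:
V = 107/2 (V = 3 + (1/6)*303 = 3 + 101/2 = 107/2 ≈ 53.500)
x(j) = 90 + j
U(h) = 1/(107/2 + h) (U(h) = 1/(h + 107/2) = 1/(107/2 + h))
E = 197561 (E = (90 + 274) - 1*(-197197) = 364 + 197197 = 197561)
W = -63559 (W = -247076 + 183517 = -63559)
(W + E)*(U(116) + g) = (-63559 + 197561)*(2/(107 + 2*116) - 461605) = 134002*(2/(107 + 232) - 461605) = 134002*(2/339 - 461605) = 134002*(-156484093/339) = -20969181430186/339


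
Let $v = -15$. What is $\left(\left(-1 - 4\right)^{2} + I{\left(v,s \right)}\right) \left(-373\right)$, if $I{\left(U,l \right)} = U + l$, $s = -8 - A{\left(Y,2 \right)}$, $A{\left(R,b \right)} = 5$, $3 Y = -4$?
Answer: $1119$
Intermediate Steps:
$Y = - \frac{4}{3}$ ($Y = \frac{1}{3} \left(-4\right) = - \frac{4}{3} \approx -1.3333$)
$s = -13$ ($s = -8 - 5 = -13$)
$\left(\left(-1 - 4\right)^{2} + I{\left(v,s \right)}\right) \left(-373\right) = \left(\left(-1 - 4\right)^{2} - 28\right) \left(-373\right) = \left(\left(-5\right)^{2} - 28\right) \left(-373\right) = \left(25 - 28\right) \left(-373\right) = \left(-3\right) \left(-373\right) = 1119$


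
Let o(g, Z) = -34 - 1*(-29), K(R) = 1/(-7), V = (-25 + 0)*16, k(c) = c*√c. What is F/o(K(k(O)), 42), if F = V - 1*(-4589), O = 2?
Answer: -4189/5 ≈ -837.80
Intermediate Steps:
k(c) = c^(3/2)
V = -400 (V = -25*16 = -400)
K(R) = -⅐
o(g, Z) = -5 (o(g, Z) = -34 + 29 = -5)
F = 4189 (F = -400 - 1*(-4589) = -400 + 4589 = 4189)
F/o(K(k(O)), 42) = 4189/(-5) = 4189*(-⅕) = -4189/5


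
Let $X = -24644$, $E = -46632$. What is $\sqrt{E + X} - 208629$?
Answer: $-208629 + 2 i \sqrt{17819} \approx -2.0863 \cdot 10^{5} + 266.98 i$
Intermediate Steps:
$\sqrt{E + X} - 208629 = \sqrt{-46632 - 24644} - 208629 = \sqrt{-71276} - 208629 = 2 i \sqrt{17819} - 208629 = -208629 + 2 i \sqrt{17819}$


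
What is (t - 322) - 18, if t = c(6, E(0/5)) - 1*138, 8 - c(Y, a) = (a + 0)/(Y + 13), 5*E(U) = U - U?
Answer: -470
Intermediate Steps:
E(U) = 0 (E(U) = (U - U)/5 = (⅕)*0 = 0)
c(Y, a) = 8 - a/(13 + Y) (c(Y, a) = 8 - (a + 0)/(Y + 13) = 8 - a/(13 + Y))
t = -130 (t = (104 - 1*0 + 8*6)/(13 + 6) - 1*138 = (104 + 0 + 48)/19 - 138 = (1/19)*152 - 138 = 8 - 138 = -130)
(t - 322) - 18 = (-130 - 322) - 18 = -452 - 18 = -470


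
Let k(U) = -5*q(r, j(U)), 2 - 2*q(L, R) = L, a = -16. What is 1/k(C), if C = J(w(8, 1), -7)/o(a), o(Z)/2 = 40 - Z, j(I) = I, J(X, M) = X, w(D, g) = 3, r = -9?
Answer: -2/55 ≈ -0.036364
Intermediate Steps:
o(Z) = 80 - 2*Z (o(Z) = 2*(40 - Z) = 80 - 2*Z)
q(L, R) = 1 - L/2
C = 3/112 (C = 3/(80 - 2*(-16)) = 3/(80 + 32) = 3/112 ≈ 0.026786)
k(U) = -55/2 (k(U) = -5*(1 - ½*(-9)) = -5*(1 + 9/2) = -5*11/2 = -55/2)
1/k(C) = 1/(-55/2) = -2/55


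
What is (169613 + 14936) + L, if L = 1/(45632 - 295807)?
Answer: 46169546074/250175 ≈ 1.8455e+5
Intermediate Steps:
L = -1/250175 (L = 1/(-250175) = -1/250175 ≈ -3.9972e-6)
(169613 + 14936) + L = (169613 + 14936) - 1/250175 = 184549 - 1/250175 = 46169546074/250175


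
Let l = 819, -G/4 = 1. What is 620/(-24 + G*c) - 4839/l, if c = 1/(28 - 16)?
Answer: -625529/19929 ≈ -31.388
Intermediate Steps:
G = -4 (G = -4*1 = -4)
c = 1/12 ≈ 0.083333
620/(-24 + G*c) - 4839/l = 620/(-24 - 4*1/12) - 4839/819 = 620/(-24 - 1/3) - 4839*1/819 = 620/(-73/3) - 1613/273 = 620*(-3/73) - 1613/273 = -1860/73 - 1613/273 = -625529/19929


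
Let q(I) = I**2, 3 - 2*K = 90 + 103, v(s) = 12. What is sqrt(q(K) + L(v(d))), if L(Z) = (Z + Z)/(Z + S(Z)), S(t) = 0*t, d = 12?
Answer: 3*sqrt(1003) ≈ 95.010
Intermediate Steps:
K = -95 (K = 3/2 - (90 + 103)/2 = 3/2 - 1/2*193 = 3/2 - 193/2 = -95)
S(t) = 0
L(Z) = 2 (L(Z) = (Z + Z)/(Z + 0) = (2*Z)/Z = 2)
sqrt(q(K) + L(v(d))) = sqrt((-95)**2 + 2) = sqrt(9025 + 2) = sqrt(9027) = 3*sqrt(1003)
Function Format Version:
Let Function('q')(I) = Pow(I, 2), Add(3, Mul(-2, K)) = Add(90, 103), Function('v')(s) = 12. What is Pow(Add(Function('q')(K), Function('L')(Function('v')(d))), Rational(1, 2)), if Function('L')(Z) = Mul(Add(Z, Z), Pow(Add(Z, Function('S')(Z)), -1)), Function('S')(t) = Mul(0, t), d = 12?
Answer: Mul(3, Pow(1003, Rational(1, 2))) ≈ 95.010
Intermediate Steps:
K = -95 (K = Add(Rational(3, 2), Mul(Rational(-1, 2), Add(90, 103))) = Add(Rational(3, 2), Mul(Rational(-1, 2), 193)) = Add(Rational(3, 2), Rational(-193, 2)) = -95)
Function('S')(t) = 0
Function('L')(Z) = 2 (Function('L')(Z) = Mul(Add(Z, Z), Pow(Add(Z, 0), -1)) = Mul(Mul(2, Z), Pow(Z, -1)) = 2)
Pow(Add(Function('q')(K), Function('L')(Function('v')(d))), Rational(1, 2)) = Pow(Add(Pow(-95, 2), 2), Rational(1, 2)) = Pow(Add(9025, 2), Rational(1, 2)) = Pow(9027, Rational(1, 2)) = Mul(3, Pow(1003, Rational(1, 2)))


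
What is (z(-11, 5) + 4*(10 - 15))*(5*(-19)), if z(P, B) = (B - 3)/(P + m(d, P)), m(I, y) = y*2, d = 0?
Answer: 62890/33 ≈ 1905.8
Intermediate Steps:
m(I, y) = 2*y
z(P, B) = (-3 + B)/(3*P) (z(P, B) = (B - 3)/(P + 2*P) = (-3 + B)/((3*P)) = (-3 + B)*(1/(3*P)) = (-3 + B)/(3*P))
(z(-11, 5) + 4*(10 - 15))*(5*(-19)) = ((1/3)*(-3 + 5)/(-11) + 4*(10 - 15))*(5*(-19)) = ((1/3)*(-1/11)*2 + 4*(-5))*(-95) = (-2/33 - 20)*(-95) = -662/33*(-95) = 62890/33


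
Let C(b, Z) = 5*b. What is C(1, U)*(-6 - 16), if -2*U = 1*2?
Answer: -110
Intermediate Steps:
U = -1 (U = -2/2 = -½*2 = -1)
C(1, U)*(-6 - 16) = (5*1)*(-6 - 16) = 5*(-22) = -110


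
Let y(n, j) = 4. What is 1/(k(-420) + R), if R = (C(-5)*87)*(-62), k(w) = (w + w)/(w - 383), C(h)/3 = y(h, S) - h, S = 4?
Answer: -803/116946474 ≈ -6.8664e-6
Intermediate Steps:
C(h) = 12 - 3*h (C(h) = 3*(4 - h) = 12 - 3*h)
k(w) = 2*w/(-383 + w) (k(w) = (2*w)/(-383 + w) = 2*w/(-383 + w))
R = -145638 (R = ((12 - 3*(-5))*87)*(-62) = ((12 + 15)*87)*(-62) = (27*87)*(-62) = 2349*(-62) = -145638)
1/(k(-420) + R) = 1/(2*(-420)/(-383 - 420) - 145638) = 1/(2*(-420)/(-803) - 145638) = 1/(2*(-420)*(-1/803) - 145638) = 1/(840/803 - 145638) = 1/(-116946474/803) = -803/116946474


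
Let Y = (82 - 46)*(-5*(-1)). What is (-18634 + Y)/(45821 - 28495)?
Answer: -9227/8663 ≈ -1.0651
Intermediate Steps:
Y = 180 (Y = 36*5 = 180)
(-18634 + Y)/(45821 - 28495) = (-18634 + 180)/(45821 - 28495) = -18454/17326 = -18454*1/17326 = -9227/8663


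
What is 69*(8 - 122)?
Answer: -7866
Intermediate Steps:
69*(8 - 122) = 69*(-114) = -7866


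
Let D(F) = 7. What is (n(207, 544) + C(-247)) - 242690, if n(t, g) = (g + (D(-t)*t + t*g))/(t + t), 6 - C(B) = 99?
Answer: -100397561/414 ≈ -2.4251e+5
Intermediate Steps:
C(B) = -93 (C(B) = 6 - 1*99 = 6 - 99 = -93)
n(t, g) = (g + 7*t + g*t)/(2*t) (n(t, g) = (g + (7*t + t*g))/(t + t) = (g + (7*t + g*t))/((2*t)) = (g + 7*t + g*t)*(1/(2*t)) = (g + 7*t + g*t)/(2*t))
(n(207, 544) + C(-247)) - 242690 = ((½)*(544 + 207*(7 + 544))/207 - 93) - 242690 = ((½)*(1/207)*(544 + 207*551) - 93) - 242690 = ((½)*(1/207)*(544 + 114057) - 93) - 242690 = ((½)*(1/207)*114601 - 93) - 242690 = (114601/414 - 93) - 242690 = 76099/414 - 242690 = -100397561/414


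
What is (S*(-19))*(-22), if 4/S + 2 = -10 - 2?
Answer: -836/7 ≈ -119.43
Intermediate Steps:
S = -2/7 (S = 4/(-2 + (-10 - 2)) = 4/(-2 - 12) = 4/(-14) = 4*(-1/14) = -2/7 ≈ -0.28571)
(S*(-19))*(-22) = -2/7*(-19)*(-22) = (38/7)*(-22) = -836/7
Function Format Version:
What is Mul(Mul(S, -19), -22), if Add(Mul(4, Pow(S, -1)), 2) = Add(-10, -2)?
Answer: Rational(-836, 7) ≈ -119.43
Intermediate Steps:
S = Rational(-2, 7) (S = Mul(4, Pow(Add(-2, Add(-10, -2)), -1)) = Mul(4, Pow(Add(-2, -12), -1)) = Mul(4, Pow(-14, -1)) = Mul(4, Rational(-1, 14)) = Rational(-2, 7) ≈ -0.28571)
Mul(Mul(S, -19), -22) = Mul(Mul(Rational(-2, 7), -19), -22) = Mul(Rational(38, 7), -22) = Rational(-836, 7)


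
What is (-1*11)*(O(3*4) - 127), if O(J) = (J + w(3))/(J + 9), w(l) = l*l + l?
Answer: 9691/7 ≈ 1384.4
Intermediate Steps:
w(l) = l + l² (w(l) = l² + l = l + l²)
O(J) = (12 + J)/(9 + J) (O(J) = (J + 3*(1 + 3))/(J + 9) = (J + 3*4)/(9 + J) = (J + 12)/(9 + J) = (12 + J)/(9 + J))
(-1*11)*(O(3*4) - 127) = (-1*11)*((12 + 3*4)/(9 + 3*4) - 127) = -11*((12 + 12)/(9 + 12) - 127) = -11*(24/21 - 127) = -11*((1/21)*24 - 127) = -11*(8/7 - 127) = -11*(-881/7) = 9691/7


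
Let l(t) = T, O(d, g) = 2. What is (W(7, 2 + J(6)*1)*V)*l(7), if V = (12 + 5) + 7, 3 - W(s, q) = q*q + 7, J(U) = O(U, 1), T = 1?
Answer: -480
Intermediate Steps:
l(t) = 1
J(U) = 2
W(s, q) = -4 - q² (W(s, q) = 3 - (q*q + 7) = 3 - (q² + 7) = 3 - (7 + q²) = 3 + (-7 - q²) = -4 - q²)
V = 24 (V = 17 + 7 = 24)
(W(7, 2 + J(6)*1)*V)*l(7) = ((-4 - (2 + 2*1)²)*24)*1 = ((-4 - (2 + 2)²)*24)*1 = ((-4 - 1*4²)*24)*1 = ((-4 - 1*16)*24)*1 = ((-4 - 16)*24)*1 = -20*24*1 = -480*1 = -480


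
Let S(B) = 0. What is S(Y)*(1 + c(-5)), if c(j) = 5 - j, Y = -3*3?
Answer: 0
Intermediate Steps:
Y = -9
S(Y)*(1 + c(-5)) = 0*(1 + (5 - 1*(-5))) = 0*(1 + (5 + 5)) = 0*(1 + 10) = 0*11 = 0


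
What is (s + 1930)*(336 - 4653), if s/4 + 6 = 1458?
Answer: -33404946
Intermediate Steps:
s = 5808 (s = -24 + 4*1458 = -24 + 5832 = 5808)
(s + 1930)*(336 - 4653) = (5808 + 1930)*(336 - 4653) = 7738*(-4317) = -33404946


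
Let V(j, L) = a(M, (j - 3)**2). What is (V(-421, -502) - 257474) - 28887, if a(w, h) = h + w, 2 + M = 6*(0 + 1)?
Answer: -106581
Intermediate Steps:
M = 4 (M = -2 + 6*(0 + 1) = -2 + 6*1 = -2 + 6 = 4)
V(j, L) = 4 + (-3 + j)**2 (V(j, L) = (j - 3)**2 + 4 = (-3 + j)**2 + 4 = 4 + (-3 + j)**2)
(V(-421, -502) - 257474) - 28887 = ((4 + (-3 - 421)**2) - 257474) - 28887 = ((4 + (-424)**2) - 257474) - 28887 = ((4 + 179776) - 257474) - 28887 = (179780 - 257474) - 28887 = -77694 - 28887 = -106581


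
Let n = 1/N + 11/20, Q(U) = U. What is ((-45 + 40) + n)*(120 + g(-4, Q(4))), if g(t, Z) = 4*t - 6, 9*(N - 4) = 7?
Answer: -178703/430 ≈ -415.59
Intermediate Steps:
N = 43/9 (N = 4 + (⅑)*7 = 4 + 7/9 = 43/9 ≈ 4.7778)
n = 653/860 (n = 1/(43/9) + 11/20 = 1*(9/43) + 11*(1/20) = 9/43 + 11/20 = 653/860 ≈ 0.75930)
g(t, Z) = -6 + 4*t
((-45 + 40) + n)*(120 + g(-4, Q(4))) = ((-45 + 40) + 653/860)*(120 + (-6 + 4*(-4))) = (-5 + 653/860)*(120 + (-6 - 16)) = -3647*(120 - 22)/860 = -3647/860*98 = -178703/430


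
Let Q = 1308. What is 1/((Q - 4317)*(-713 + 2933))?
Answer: -1/6679980 ≈ -1.4970e-7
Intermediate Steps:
1/((Q - 4317)*(-713 + 2933)) = 1/((1308 - 4317)*(-713 + 2933)) = 1/(-3009*2220) = 1/(-6679980) = -1/6679980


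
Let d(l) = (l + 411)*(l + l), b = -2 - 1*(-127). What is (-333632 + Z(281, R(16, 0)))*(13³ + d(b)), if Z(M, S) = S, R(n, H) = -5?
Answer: -45440358489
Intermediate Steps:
b = 125 (b = -2 + 127 = 125)
d(l) = 2*l*(411 + l) (d(l) = (411 + l)*(2*l) = 2*l*(411 + l))
(-333632 + Z(281, R(16, 0)))*(13³ + d(b)) = (-333632 - 5)*(13³ + 2*125*(411 + 125)) = -333637*(2197 + 2*125*536) = -333637*(2197 + 134000) = -333637*136197 = -45440358489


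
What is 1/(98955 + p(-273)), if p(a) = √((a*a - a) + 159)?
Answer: 10995/1088001896 - √8329/3264005688 ≈ 1.0078e-5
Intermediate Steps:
p(a) = √(159 + a² - a) (p(a) = √((a² - a) + 159) = √(159 + a² - a))
1/(98955 + p(-273)) = 1/(98955 + √(159 + (-273)² - 1*(-273))) = 1/(98955 + √(159 + 74529 + 273)) = 1/(98955 + √74961) = 1/(98955 + 3*√8329)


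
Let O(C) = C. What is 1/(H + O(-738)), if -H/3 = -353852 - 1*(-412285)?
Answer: -1/176037 ≈ -5.6806e-6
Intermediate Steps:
H = -175299 (H = -3*(-353852 - 1*(-412285)) = -3*(-353852 + 412285) = -3*58433 = -175299)
1/(H + O(-738)) = 1/(-175299 - 738) = 1/(-176037) = -1/176037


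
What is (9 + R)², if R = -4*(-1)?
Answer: 169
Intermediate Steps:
R = 4 (R = -2*(-2) = 4)
(9 + R)² = (9 + 4)² = 13² = 169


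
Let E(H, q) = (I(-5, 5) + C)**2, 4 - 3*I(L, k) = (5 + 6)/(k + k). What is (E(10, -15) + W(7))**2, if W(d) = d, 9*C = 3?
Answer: 755161/10000 ≈ 75.516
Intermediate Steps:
C = 1/3 (C = (1/9)*3 = 1/3 ≈ 0.33333)
I(L, k) = 4/3 - 11/(6*k) (I(L, k) = 4/3 - (5 + 6)/(3*(k + k)) = 4/3 - 11/(3*(2*k)) = 4/3 - 11*1/(2*k)/3 = 4/3 - 11/(6*k))
E(H, q) = 169/100 (E(H, q) = ((1/6)*(-11 + 8*5)/5 + 1/3)**2 = ((1/6)*(1/5)*(-11 + 40) + 1/3)**2 = ((1/6)*(1/5)*29 + 1/3)**2 = (29/30 + 1/3)**2 = (13/10)**2 = 169/100)
(E(10, -15) + W(7))**2 = (169/100 + 7)**2 = (869/100)**2 = 755161/10000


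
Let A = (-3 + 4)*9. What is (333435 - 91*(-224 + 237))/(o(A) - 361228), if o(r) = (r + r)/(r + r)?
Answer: -332252/361227 ≈ -0.91979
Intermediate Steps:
A = 9 (A = 1*9 = 9)
o(r) = 1 (o(r) = (2*r)/((2*r)) = (2*r)*(1/(2*r)) = 1)
(333435 - 91*(-224 + 237))/(o(A) - 361228) = (333435 - 91*(-224 + 237))/(1 - 361228) = (333435 - 91*13)/(-361227) = (333435 - 1183)*(-1/361227) = 332252*(-1/361227) = -332252/361227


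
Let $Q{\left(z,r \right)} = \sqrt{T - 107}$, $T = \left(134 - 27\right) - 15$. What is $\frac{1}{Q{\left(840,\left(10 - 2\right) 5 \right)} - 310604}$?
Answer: $- \frac{310604}{96474844831} - \frac{i \sqrt{15}}{96474844831} \approx -3.2195 \cdot 10^{-6} - 4.0145 \cdot 10^{-11} i$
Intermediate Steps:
$T = 92$ ($T = 107 - 15 = 92$)
$Q{\left(z,r \right)} = i \sqrt{15}$ ($Q{\left(z,r \right)} = \sqrt{92 - 107} = \sqrt{-15} = i \sqrt{15}$)
$\frac{1}{Q{\left(840,\left(10 - 2\right) 5 \right)} - 310604} = \frac{1}{i \sqrt{15} - 310604} = \frac{1}{-310604 + i \sqrt{15}}$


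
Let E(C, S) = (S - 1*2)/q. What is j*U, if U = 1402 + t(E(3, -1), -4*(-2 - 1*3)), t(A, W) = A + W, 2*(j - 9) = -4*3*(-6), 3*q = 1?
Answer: 63585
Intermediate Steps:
q = ⅓ (q = (⅓)*1 = ⅓ ≈ 0.33333)
E(C, S) = -6 + 3*S (E(C, S) = (S - 1*2)/(⅓) = (S - 2)*3 = (-2 + S)*3 = -6 + 3*S)
j = 45 (j = 9 + (-4*3*(-6))/2 = 9 + (-12*(-6))/2 = 9 + (½)*72 = 9 + 36 = 45)
U = 1413 (U = 1402 + ((-6 + 3*(-1)) - 4*(-2 - 1*3)) = 1402 + ((-6 - 3) - 4*(-2 - 3)) = 1402 + (-9 - 4*(-5)) = 1402 + (-9 + 20) = 1402 + 11 = 1413)
j*U = 45*1413 = 63585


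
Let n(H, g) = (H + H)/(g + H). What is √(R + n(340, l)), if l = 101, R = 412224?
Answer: 2*√45447866/21 ≈ 642.05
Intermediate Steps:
n(H, g) = 2*H/(H + g) (n(H, g) = (2*H)/(H + g) = 2*H/(H + g))
√(R + n(340, l)) = √(412224 + 2*340/(340 + 101)) = √(412224 + 2*340/441) = √(412224 + 2*340*(1/441)) = √(412224 + 680/441) = √(181791464/441) = 2*√45447866/21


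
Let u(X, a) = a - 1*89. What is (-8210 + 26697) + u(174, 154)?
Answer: 18552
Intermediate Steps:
u(X, a) = -89 + a (u(X, a) = a - 89 = -89 + a)
(-8210 + 26697) + u(174, 154) = (-8210 + 26697) + (-89 + 154) = 18487 + 65 = 18552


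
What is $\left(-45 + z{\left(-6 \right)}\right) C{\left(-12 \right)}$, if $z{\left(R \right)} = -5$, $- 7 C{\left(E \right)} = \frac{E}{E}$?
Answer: $\frac{50}{7} \approx 7.1429$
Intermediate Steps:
$C{\left(E \right)} = - \frac{1}{7}$ ($C{\left(E \right)} = - \frac{E \frac{1}{E}}{7} = \left(- \frac{1}{7}\right) 1 = - \frac{1}{7}$)
$\left(-45 + z{\left(-6 \right)}\right) C{\left(-12 \right)} = \left(-45 - 5\right) \left(- \frac{1}{7}\right) = \left(-50\right) \left(- \frac{1}{7}\right) = \frac{50}{7}$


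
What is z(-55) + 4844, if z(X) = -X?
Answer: 4899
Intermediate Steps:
z(-55) + 4844 = -1*(-55) + 4844 = 55 + 4844 = 4899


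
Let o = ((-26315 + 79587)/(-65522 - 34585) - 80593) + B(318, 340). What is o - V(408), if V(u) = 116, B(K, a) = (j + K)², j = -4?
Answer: 1790560637/100107 ≈ 17886.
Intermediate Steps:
B(K, a) = (-4 + K)²
o = 1802173049/100107 (o = ((-26315 + 79587)/(-65522 - 34585) - 80593) + (-4 + 318)² = (53272/(-100107) - 80593) + 314² = (53272*(-1/100107) - 80593) + 98596 = (-53272/100107 - 80593) + 98596 = -8067976723/100107 + 98596 = 1802173049/100107 ≈ 18002.)
o - V(408) = 1802173049/100107 - 1*116 = 1802173049/100107 - 116 = 1790560637/100107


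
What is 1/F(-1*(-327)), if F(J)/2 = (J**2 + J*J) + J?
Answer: 1/428370 ≈ 2.3344e-6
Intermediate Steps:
F(J) = 2*J + 4*J**2 (F(J) = 2*((J**2 + J*J) + J) = 2*((J**2 + J**2) + J) = 2*(2*J**2 + J) = 2*(J + 2*J**2) = 2*J + 4*J**2)
1/F(-1*(-327)) = 1/(2*(-1*(-327))*(1 + 2*(-1*(-327)))) = 1/(2*327*(1 + 2*327)) = 1/(2*327*(1 + 654)) = 1/(2*327*655) = 1/428370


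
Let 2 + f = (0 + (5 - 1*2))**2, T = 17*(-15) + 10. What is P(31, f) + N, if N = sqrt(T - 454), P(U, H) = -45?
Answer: -45 + I*sqrt(699) ≈ -45.0 + 26.439*I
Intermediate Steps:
T = -245 (T = -255 + 10 = -245)
f = 7 (f = -2 + (0 + (5 - 1*2))**2 = -2 + (0 + (5 - 2))**2 = -2 + (0 + 3)**2 = -2 + 3**2 = -2 + 9 = 7)
N = I*sqrt(699) (N = sqrt(-245 - 454) = sqrt(-699) = I*sqrt(699) ≈ 26.439*I)
P(31, f) + N = -45 + I*sqrt(699)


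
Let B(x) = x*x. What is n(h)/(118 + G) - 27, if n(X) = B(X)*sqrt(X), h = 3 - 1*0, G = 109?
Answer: -27 + 9*sqrt(3)/227 ≈ -26.931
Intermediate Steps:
B(x) = x**2
h = 3 (h = 3 + 0 = 3)
n(X) = X**(5/2) (n(X) = X**2*sqrt(X) = X**(5/2))
n(h)/(118 + G) - 27 = 3**(5/2)/(118 + 109) - 27 = (9*sqrt(3))/227 - 27 = 9*sqrt(3)/227 - 27 = -27 + 9*sqrt(3)/227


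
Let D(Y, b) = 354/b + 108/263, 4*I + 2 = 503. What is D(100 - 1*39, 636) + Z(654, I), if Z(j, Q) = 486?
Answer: 13575673/27878 ≈ 486.97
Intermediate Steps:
I = 501/4 (I = -½ + (¼)*503 = -½ + 503/4 = 501/4 ≈ 125.25)
D(Y, b) = 108/263 + 354/b (D(Y, b) = 354/b + 108*(1/263) = 354/b + 108/263 = 108/263 + 354/b)
D(100 - 1*39, 636) + Z(654, I) = (108/263 + 354/636) + 486 = (108/263 + 354*(1/636)) + 486 = (108/263 + 59/106) + 486 = 26965/27878 + 486 = 13575673/27878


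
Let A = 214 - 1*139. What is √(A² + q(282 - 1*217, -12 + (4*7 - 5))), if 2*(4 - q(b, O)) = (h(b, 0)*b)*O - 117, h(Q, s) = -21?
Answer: √13195 ≈ 114.87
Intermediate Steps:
A = 75 (A = 214 - 139 = 75)
q(b, O) = 125/2 + 21*O*b/2 (q(b, O) = 4 - ((-21*b)*O - 117)/2 = 4 - (-21*O*b - 117)/2 = 4 - (-117 - 21*O*b)/2 = 4 + (117/2 + 21*O*b/2) = 125/2 + 21*O*b/2)
√(A² + q(282 - 1*217, -12 + (4*7 - 5))) = √(75² + (125/2 + 21*(-12 + (4*7 - 5))*(282 - 1*217)/2)) = √(5625 + (125/2 + 21*(-12 + (28 - 5))*(282 - 217)/2)) = √(5625 + (125/2 + (21/2)*(-12 + 23)*65)) = √(5625 + (125/2 + (21/2)*11*65)) = √(5625 + (125/2 + 15015/2)) = √(5625 + 7570) = √13195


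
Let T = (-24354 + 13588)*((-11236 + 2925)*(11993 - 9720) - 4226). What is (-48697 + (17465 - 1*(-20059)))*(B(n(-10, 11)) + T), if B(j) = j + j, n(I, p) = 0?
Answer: -2272867064828822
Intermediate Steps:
B(j) = 2*j
T = 203424958814 (T = -10766*(-8311*2273 - 4226) = -10766*(-18890903 - 4226) = -10766*(-18895129) = 203424958814)
(-48697 + (17465 - 1*(-20059)))*(B(n(-10, 11)) + T) = (-48697 + (17465 - 1*(-20059)))*(2*0 + 203424958814) = (-48697 + (17465 + 20059))*(0 + 203424958814) = (-48697 + 37524)*203424958814 = -11173*203424958814 = -2272867064828822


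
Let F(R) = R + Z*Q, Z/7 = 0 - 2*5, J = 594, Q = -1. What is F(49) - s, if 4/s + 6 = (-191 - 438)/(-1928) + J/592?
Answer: 19966049/166583 ≈ 119.86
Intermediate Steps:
Z = -70 (Z = 7*(0 - 2*5) = 7*(0 - 10) = 7*(-10) = -70)
s = -142672/166583 (s = 4/(-6 + ((-191 - 438)/(-1928) + 594/592)) = 4/(-6 + (-629*(-1/1928) + 594*(1/592))) = 4/(-6 + (629/1928 + 297/296)) = 4/(-6 + 47425/35668) = 4/(-166583/35668) = 4*(-35668/166583) = -142672/166583 ≈ -0.85646)
F(R) = 70 + R (F(R) = R - 70*(-1) = R + 70 = 70 + R)
F(49) - s = (70 + 49) - 1*(-142672/166583) = 119 + 142672/166583 = 19966049/166583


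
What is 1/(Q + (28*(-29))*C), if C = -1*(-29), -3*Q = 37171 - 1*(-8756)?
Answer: -1/38857 ≈ -2.5735e-5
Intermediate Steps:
Q = -15309 (Q = -(37171 - 1*(-8756))/3 = -(37171 + 8756)/3 = -⅓*45927 = -15309)
C = 29
1/(Q + (28*(-29))*C) = 1/(-15309 + (28*(-29))*29) = 1/(-15309 - 812*29) = 1/(-15309 - 23548) = 1/(-38857) = -1/38857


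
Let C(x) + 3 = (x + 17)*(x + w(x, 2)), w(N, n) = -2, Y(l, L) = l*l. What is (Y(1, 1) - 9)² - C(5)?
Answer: 1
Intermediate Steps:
Y(l, L) = l²
C(x) = -3 + (-2 + x)*(17 + x) (C(x) = -3 + (x + 17)*(x - 2) = -3 + (17 + x)*(-2 + x) = -3 + (-2 + x)*(17 + x))
(Y(1, 1) - 9)² - C(5) = (1² - 9)² - (-37 + 5² + 15*5) = (1 - 9)² - (-37 + 25 + 75) = (-8)² - 1*63 = 64 - 63 = 1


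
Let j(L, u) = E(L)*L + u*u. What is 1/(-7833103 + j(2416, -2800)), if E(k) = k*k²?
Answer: 1/34071222754033 ≈ 2.9350e-14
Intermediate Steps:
E(k) = k³
j(L, u) = L⁴ + u² (j(L, u) = L³*L + u*u = L⁴ + u²)
1/(-7833103 + j(2416, -2800)) = 1/(-7833103 + (2416⁴ + (-2800)²)) = 1/(-7833103 + (34071222747136 + 7840000)) = 1/(-7833103 + 34071230587136) = 1/34071222754033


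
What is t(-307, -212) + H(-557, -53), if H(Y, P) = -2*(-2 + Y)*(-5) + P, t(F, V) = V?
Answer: -5855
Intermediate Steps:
H(Y, P) = -20 + P + 10*Y (H(Y, P) = -2*(10 - 5*Y) + P = (-20 + 10*Y) + P = -20 + P + 10*Y)
t(-307, -212) + H(-557, -53) = -212 + (-20 - 53 + 10*(-557)) = -212 + (-20 - 53 - 5570) = -212 - 5643 = -5855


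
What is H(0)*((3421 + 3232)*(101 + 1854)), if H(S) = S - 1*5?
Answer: -65033075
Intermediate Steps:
H(S) = -5 + S (H(S) = S - 5 = -5 + S)
H(0)*((3421 + 3232)*(101 + 1854)) = (-5 + 0)*((3421 + 3232)*(101 + 1854)) = -33265*1955 = -5*13006615 = -65033075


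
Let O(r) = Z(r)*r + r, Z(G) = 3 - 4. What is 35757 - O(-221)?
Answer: 35757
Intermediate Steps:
Z(G) = -1
O(r) = 0 (O(r) = -r + r = 0)
35757 - O(-221) = 35757 - 1*0 = 35757 + 0 = 35757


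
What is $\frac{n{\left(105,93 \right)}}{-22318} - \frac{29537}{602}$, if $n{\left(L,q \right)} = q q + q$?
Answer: $- \frac{332234725}{6717718} \approx -49.456$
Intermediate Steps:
$n{\left(L,q \right)} = q + q^{2}$ ($n{\left(L,q \right)} = q^{2} + q = q + q^{2}$)
$\frac{n{\left(105,93 \right)}}{-22318} - \frac{29537}{602} = \frac{93 \left(1 + 93\right)}{-22318} - \frac{29537}{602} = 93 \cdot 94 \left(- \frac{1}{22318}\right) - \frac{29537}{602} = 8742 \left(- \frac{1}{22318}\right) - \frac{29537}{602} = - \frac{4371}{11159} - \frac{29537}{602} = - \frac{332234725}{6717718}$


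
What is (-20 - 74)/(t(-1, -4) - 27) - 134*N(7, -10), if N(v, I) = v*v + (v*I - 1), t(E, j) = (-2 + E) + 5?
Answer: 73794/25 ≈ 2951.8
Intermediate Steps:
t(E, j) = 3 + E
N(v, I) = -1 + v² + I*v (N(v, I) = v² + (I*v - 1) = v² + (-1 + I*v) = -1 + v² + I*v)
(-20 - 74)/(t(-1, -4) - 27) - 134*N(7, -10) = (-20 - 74)/((3 - 1) - 27) - 134*(-1 + 7² - 10*7) = -94/(2 - 27) - 134*(-1 + 49 - 70) = -94/(-25) - 134*(-22) = -94*(-1/25) + 2948 = 94/25 + 2948 = 73794/25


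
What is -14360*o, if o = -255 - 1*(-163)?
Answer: 1321120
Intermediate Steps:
o = -92 (o = -255 + 163 = -92)
-14360*o = -14360*(-92) = 1321120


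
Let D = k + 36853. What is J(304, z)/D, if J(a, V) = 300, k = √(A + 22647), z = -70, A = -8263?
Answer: 442236/54325169 - 48*√899/54325169 ≈ 0.0081140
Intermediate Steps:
k = 4*√899 (k = √(-8263 + 22647) = √14384 = 4*√899 ≈ 119.93)
D = 36853 + 4*√899 (D = 4*√899 + 36853 = 36853 + 4*√899 ≈ 36973.)
J(304, z)/D = 300/(36853 + 4*√899)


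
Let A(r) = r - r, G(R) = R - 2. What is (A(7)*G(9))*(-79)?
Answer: 0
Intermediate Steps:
G(R) = -2 + R
A(r) = 0
(A(7)*G(9))*(-79) = (0*(-2 + 9))*(-79) = (0*7)*(-79) = 0*(-79) = 0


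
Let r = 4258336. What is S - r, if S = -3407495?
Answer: -7665831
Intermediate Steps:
S - r = -3407495 - 1*4258336 = -3407495 - 4258336 = -7665831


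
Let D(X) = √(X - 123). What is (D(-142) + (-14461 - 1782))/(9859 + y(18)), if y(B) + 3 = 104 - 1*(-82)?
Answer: -16243/10042 + I*√265/10042 ≈ -1.6175 + 0.0016211*I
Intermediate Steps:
y(B) = 183 (y(B) = -3 + (104 - 1*(-82)) = -3 + (104 + 82) = -3 + 186 = 183)
D(X) = √(-123 + X)
(D(-142) + (-14461 - 1782))/(9859 + y(18)) = (√(-123 - 142) + (-14461 - 1782))/(9859 + 183) = (√(-265) - 16243)/10042 = (I*√265 - 16243)*(1/10042) = (-16243 + I*√265)*(1/10042) = -16243/10042 + I*√265/10042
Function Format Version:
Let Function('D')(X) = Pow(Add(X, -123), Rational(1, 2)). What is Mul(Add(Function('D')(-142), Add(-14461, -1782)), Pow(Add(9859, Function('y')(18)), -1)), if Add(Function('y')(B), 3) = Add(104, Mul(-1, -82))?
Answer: Add(Rational(-16243, 10042), Mul(Rational(1, 10042), I, Pow(265, Rational(1, 2)))) ≈ Add(-1.6175, Mul(0.0016211, I))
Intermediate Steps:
Function('y')(B) = 183 (Function('y')(B) = Add(-3, Add(104, Mul(-1, -82))) = Add(-3, Add(104, 82)) = Add(-3, 186) = 183)
Function('D')(X) = Pow(Add(-123, X), Rational(1, 2))
Mul(Add(Function('D')(-142), Add(-14461, -1782)), Pow(Add(9859, Function('y')(18)), -1)) = Mul(Add(Pow(Add(-123, -142), Rational(1, 2)), Add(-14461, -1782)), Pow(Add(9859, 183), -1)) = Mul(Add(Pow(-265, Rational(1, 2)), -16243), Pow(10042, -1)) = Mul(Add(Mul(I, Pow(265, Rational(1, 2))), -16243), Rational(1, 10042)) = Mul(Add(-16243, Mul(I, Pow(265, Rational(1, 2)))), Rational(1, 10042)) = Add(Rational(-16243, 10042), Mul(Rational(1, 10042), I, Pow(265, Rational(1, 2))))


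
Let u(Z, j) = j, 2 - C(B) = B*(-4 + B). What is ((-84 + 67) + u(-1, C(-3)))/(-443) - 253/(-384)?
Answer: 125903/170112 ≈ 0.74012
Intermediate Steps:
C(B) = 2 - B*(-4 + B)
((-84 + 67) + u(-1, C(-3)))/(-443) - 253/(-384) = ((-84 + 67) + (2 - 1*(-3)**2 + 4*(-3)))/(-443) - 253/(-384) = (-17 + (2 - 1*9 - 12))*(-1/443) - 253*(-1/384) = (-17 + (2 - 9 - 12))*(-1/443) + 253/384 = (-17 - 19)*(-1/443) + 253/384 = -36*(-1/443) + 253/384 = 36/443 + 253/384 = 125903/170112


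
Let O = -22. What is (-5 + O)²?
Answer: 729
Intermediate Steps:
(-5 + O)² = (-5 - 22)² = (-27)² = 729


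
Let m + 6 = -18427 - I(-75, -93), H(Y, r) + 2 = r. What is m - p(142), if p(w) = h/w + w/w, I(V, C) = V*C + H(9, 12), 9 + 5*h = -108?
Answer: -18047373/710 ≈ -25419.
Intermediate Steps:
h = -117/5 (h = -9/5 + (1/5)*(-108) = -9/5 - 108/5 = -117/5 ≈ -23.400)
H(Y, r) = -2 + r
I(V, C) = 10 + C*V (I(V, C) = V*C + (-2 + 12) = C*V + 10 = 10 + C*V)
m = -25418 (m = -6 + (-18427 - (10 - 93*(-75))) = -6 + (-18427 - (10 + 6975)) = -6 + (-18427 - 1*6985) = -6 + (-18427 - 6985) = -6 - 25412 = -25418)
p(w) = 1 - 117/(5*w) (p(w) = -117/(5*w) + w/w = -117/(5*w) + 1 = 1 - 117/(5*w))
m - p(142) = -25418 - (-117/5 + 142)/142 = -25418 - 593/(142*5) = -25418 - 1*593/710 = -25418 - 593/710 = -18047373/710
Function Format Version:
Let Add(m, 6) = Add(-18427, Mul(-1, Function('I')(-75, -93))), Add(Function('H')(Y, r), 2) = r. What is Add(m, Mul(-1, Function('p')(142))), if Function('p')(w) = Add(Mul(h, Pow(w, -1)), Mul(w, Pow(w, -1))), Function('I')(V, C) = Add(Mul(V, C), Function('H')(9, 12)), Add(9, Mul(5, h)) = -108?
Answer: Rational(-18047373, 710) ≈ -25419.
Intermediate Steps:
h = Rational(-117, 5) (h = Add(Rational(-9, 5), Mul(Rational(1, 5), -108)) = Add(Rational(-9, 5), Rational(-108, 5)) = Rational(-117, 5) ≈ -23.400)
Function('H')(Y, r) = Add(-2, r)
Function('I')(V, C) = Add(10, Mul(C, V)) (Function('I')(V, C) = Add(Mul(V, C), Add(-2, 12)) = Add(Mul(C, V), 10) = Add(10, Mul(C, V)))
m = -25418 (m = Add(-6, Add(-18427, Mul(-1, Add(10, Mul(-93, -75))))) = Add(-6, Add(-18427, Mul(-1, Add(10, 6975)))) = Add(-6, Add(-18427, Mul(-1, 6985))) = Add(-6, Add(-18427, -6985)) = Add(-6, -25412) = -25418)
Function('p')(w) = Add(1, Mul(Rational(-117, 5), Pow(w, -1))) (Function('p')(w) = Add(Mul(Rational(-117, 5), Pow(w, -1)), Mul(w, Pow(w, -1))) = Add(Mul(Rational(-117, 5), Pow(w, -1)), 1) = Add(1, Mul(Rational(-117, 5), Pow(w, -1))))
Add(m, Mul(-1, Function('p')(142))) = Add(-25418, Mul(-1, Mul(Pow(142, -1), Add(Rational(-117, 5), 142)))) = Add(-25418, Mul(-1, Mul(Rational(1, 142), Rational(593, 5)))) = Add(-25418, Mul(-1, Rational(593, 710))) = Add(-25418, Rational(-593, 710)) = Rational(-18047373, 710)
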